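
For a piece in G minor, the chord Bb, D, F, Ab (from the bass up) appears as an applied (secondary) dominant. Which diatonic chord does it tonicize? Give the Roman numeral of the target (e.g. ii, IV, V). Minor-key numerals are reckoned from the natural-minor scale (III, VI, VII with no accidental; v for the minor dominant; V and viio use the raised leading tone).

VI

The chord is a dominant seventh chord on Bb.
A dominant resolves down a perfect fifth: Bb → Eb. In G minor, Eb is scale degree 6, i.e. VI.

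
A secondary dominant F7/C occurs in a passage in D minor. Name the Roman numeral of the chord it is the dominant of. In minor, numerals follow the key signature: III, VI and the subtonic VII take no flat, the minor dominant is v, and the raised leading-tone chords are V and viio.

The chord is a dominant seventh chord on F.
A dominant resolves down a perfect fifth: F → Bb. In D minor, Bb is scale degree 6, i.e. VI.

VI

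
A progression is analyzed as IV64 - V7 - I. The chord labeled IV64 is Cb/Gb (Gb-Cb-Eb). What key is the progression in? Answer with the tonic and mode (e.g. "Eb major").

Gb major

The chord Cb/Gb is a major triad rooted on Cb; its label is IV64.
Counting down 3 scale steps from Cb places the tonic on Gb; a major triad on degree 4 is diatonic only in major.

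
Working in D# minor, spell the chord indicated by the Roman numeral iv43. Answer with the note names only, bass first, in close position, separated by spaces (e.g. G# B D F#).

D# F# G# B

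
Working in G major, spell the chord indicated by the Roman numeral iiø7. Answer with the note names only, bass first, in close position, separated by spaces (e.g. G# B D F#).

A C Eb G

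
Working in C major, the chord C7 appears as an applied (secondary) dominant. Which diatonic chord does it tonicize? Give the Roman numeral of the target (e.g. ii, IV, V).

IV

The chord is a dominant seventh chord on C.
A dominant resolves down a perfect fifth: C → F. In C major, F is scale degree 4, i.e. IV.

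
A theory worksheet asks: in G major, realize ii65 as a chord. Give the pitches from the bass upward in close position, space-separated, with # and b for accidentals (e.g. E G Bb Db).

The numeral's case and figure indicate a minor seventh chord. In G major its root, scale degree 2, is A.
Stacking thirds from A gives A-C-E-G.
The figured bass 65 indicates first inversion, placing the third (C) in the bass: C-E-G-A.

C E G A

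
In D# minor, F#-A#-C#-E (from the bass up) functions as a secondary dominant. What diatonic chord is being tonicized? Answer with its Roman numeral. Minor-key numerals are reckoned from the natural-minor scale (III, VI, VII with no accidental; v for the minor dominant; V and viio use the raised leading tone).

VI

The chord is a dominant seventh chord on F#.
A dominant resolves down a perfect fifth: F# → B. In D# minor, B is scale degree 6, i.e. VI.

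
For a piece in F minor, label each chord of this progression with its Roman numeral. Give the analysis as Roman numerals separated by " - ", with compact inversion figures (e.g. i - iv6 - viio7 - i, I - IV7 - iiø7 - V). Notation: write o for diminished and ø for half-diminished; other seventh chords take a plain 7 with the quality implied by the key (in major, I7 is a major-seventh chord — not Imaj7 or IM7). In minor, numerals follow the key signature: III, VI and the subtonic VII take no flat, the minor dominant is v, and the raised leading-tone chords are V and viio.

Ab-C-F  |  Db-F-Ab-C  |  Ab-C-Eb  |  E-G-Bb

i6 - VI7 - III - viio

Ab-C-F has root F, degree 1 in F minor, so i6.
Db-F-Ab-C has root Db, degree 6 in F minor, so VI7.
Ab-C-Eb has root Ab, degree 3 in F minor, so III.
E-G-Bb: diminished triad on E = scale degree 7 → viio.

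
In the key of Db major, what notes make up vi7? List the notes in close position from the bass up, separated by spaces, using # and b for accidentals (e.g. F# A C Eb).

The numeral's case and figure indicate a minor seventh chord. In Db major its root, scale degree 6, is Bb.
That chord is spelled Bb-Db-F-Ab.

Bb Db F Ab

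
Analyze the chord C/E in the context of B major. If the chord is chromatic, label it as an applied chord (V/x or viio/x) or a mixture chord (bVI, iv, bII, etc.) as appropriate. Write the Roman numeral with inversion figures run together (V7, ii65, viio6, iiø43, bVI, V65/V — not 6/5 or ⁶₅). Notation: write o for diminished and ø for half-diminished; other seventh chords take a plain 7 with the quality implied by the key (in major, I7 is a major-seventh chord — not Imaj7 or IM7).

Stacked in thirds the chord is C-E-G: a major triad on C.
C is the lowered second degree of B major (diatonic 2 would be C#). This is the Neapolitan sixth — a major triad on the lowered second degree, here in its customary first inversion.
With E in the bass the chord is in first inversion, so the figured bass is 6.

bII6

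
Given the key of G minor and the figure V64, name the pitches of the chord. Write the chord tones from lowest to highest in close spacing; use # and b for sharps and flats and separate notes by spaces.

A D F#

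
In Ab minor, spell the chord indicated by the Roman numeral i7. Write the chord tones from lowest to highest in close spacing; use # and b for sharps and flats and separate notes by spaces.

The numeral's case and figure indicate a minor seventh chord. In Ab minor its root, scale degree 1, is Ab.
That chord is spelled Ab-Cb-Eb-Gb.

Ab Cb Eb Gb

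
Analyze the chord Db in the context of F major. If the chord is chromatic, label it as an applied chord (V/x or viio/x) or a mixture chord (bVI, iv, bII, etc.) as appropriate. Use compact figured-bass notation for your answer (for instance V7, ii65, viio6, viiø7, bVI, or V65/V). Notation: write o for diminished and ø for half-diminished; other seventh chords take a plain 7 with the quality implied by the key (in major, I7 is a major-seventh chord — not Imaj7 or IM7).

bVI

The pitches Db-F-Ab form a major triad rooted on Db.
Db is the lowered sixth degree of F major (diatonic 6 would be D). This is a major triad on the lowered sixth degree, borrowed from the parallel minor.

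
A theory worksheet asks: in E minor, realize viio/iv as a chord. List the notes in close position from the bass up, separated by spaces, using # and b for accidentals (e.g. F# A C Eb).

The slash marks an applied leading-tone chord: viio of iv. In E minor, iv is A, so the leading tone to it is G#, a half step below.
Building a diminished triad on G# gives G#-B-D.

G# B D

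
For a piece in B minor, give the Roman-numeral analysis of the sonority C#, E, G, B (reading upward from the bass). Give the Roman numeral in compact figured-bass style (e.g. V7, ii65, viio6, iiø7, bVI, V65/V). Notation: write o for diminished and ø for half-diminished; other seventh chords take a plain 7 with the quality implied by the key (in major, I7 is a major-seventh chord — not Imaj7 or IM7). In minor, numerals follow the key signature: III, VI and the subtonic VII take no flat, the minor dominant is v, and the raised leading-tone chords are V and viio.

iiø7

Stacked in thirds the chord is C#-E-G-B: a half-diminished seventh chord on C#.
In B minor, C# is the supertonic; the diatonic half-diminished seventh chord there is iiø7.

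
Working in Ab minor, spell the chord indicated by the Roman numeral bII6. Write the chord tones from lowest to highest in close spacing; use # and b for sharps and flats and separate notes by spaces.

Scale degree 2 in Ab minor is Bb; lowering it a half step gives Bbb. bII6 is the Neapolitan sixth — a major triad on the lowered second degree, here in its customary first inversion.
So the chord is Bbb-Db-Fb.
The figured bass 6 indicates first inversion, placing the third (Db) in the bass: Db-Fb-Bbb.

Db Fb Bbb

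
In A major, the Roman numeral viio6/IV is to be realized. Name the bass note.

E

The applied chord viio6/IV is rooted on C#: C#-E-G.
The figure 6 means first inversion — the third is in the bass.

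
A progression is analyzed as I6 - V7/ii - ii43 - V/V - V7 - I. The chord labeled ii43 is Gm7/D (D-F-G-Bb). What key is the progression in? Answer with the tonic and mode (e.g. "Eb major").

F major

ii43 is given as D-F-G-Bb — a minor seventh chord with root G.
ii43 on G implies G is the supertonic; that puts the tonic at F, and the lowercase numeral fits major mode.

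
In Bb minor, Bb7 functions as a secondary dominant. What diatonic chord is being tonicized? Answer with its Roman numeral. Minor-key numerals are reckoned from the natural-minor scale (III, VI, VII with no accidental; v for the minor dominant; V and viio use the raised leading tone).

iv

The chord is a dominant seventh chord on Bb.
A dominant resolves down a perfect fifth: Bb → Eb. In Bb minor, Eb is scale degree 4, i.e. iv.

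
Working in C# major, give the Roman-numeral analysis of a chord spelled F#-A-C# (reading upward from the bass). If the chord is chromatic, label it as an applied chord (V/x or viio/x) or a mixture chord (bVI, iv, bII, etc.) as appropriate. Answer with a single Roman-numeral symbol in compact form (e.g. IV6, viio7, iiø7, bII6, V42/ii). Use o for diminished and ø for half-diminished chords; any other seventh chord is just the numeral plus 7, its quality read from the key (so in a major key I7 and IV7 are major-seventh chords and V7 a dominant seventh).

iv

Stacked in thirds the chord is F#-A-C#: a minor triad on F#.
F# is the fourth degree of C# major. This is the minor subdominant, borrowed from the parallel minor.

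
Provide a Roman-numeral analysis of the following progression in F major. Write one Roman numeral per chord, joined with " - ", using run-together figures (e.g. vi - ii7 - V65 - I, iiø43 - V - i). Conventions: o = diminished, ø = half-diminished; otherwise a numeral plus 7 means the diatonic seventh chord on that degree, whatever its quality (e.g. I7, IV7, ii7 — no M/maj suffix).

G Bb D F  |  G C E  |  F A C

G-Bb-D-F: minor seventh chord on G = scale degree 2 → ii7.
G-C-E has root C, degree 5 in F major, so V64.
F-A-C: root F is the tonic; major triad there is I.

ii7 - V64 - I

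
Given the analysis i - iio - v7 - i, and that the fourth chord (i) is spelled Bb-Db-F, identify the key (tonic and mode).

Bb minor

i is given as Bb-Db-F — a minor triad with root Bb.
If Bb is scale degree 1 and the mode makes that degree carry a minor triad, the tonic is Bb and the mode is minor.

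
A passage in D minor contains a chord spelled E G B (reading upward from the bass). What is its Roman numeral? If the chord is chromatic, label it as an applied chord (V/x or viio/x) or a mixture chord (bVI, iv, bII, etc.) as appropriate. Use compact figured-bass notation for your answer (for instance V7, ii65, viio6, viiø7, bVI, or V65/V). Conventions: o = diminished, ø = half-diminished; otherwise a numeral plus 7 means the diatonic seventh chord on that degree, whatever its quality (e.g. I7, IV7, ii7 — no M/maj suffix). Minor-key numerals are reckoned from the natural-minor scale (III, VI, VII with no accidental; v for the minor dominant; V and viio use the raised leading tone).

ii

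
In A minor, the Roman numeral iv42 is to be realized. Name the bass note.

C

iv in A minor has root D; the chord is D-F-A-C.
The figure 42 means third inversion — the seventh is in the bass.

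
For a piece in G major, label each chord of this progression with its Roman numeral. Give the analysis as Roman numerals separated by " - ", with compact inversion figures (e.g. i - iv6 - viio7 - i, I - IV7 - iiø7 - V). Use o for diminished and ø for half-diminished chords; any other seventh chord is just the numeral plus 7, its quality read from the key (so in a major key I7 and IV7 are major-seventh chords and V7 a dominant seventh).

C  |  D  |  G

C has root C, degree 4 in G major, so IV.
D: root D is the dominant; major triad there is V.
G: root G is the tonic; major triad there is I.

IV - V - I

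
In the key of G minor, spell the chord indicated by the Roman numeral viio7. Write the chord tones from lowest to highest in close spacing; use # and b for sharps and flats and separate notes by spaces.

F# A C Eb

In G minor, the leading-tone chord is built on the raised seventh degree, F#.
That chord is spelled F#-A-C-Eb.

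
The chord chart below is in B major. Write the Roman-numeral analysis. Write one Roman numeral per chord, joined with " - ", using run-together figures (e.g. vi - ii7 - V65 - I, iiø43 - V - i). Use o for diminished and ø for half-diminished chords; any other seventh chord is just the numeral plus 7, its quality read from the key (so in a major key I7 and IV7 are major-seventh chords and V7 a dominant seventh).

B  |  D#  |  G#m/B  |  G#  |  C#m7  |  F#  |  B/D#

I - V/vi - vi6 - V/ii - ii7 - V - I6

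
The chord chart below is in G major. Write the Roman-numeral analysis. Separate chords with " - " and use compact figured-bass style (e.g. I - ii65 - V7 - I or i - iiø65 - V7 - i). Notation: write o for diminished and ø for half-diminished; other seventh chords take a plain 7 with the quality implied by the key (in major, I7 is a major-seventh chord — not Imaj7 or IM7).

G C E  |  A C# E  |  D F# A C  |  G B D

IV64 - V/V - V7 - I

G-C-E: root C is the subdominant; major triad there is IV64.
A-C#-E: a major triad on A, the applied dominant of V → V/V.
D-F#-A-C: dominant seventh chord on D = scale degree 5 → V7.
G-B-D has root G, degree 1 in G major, so I.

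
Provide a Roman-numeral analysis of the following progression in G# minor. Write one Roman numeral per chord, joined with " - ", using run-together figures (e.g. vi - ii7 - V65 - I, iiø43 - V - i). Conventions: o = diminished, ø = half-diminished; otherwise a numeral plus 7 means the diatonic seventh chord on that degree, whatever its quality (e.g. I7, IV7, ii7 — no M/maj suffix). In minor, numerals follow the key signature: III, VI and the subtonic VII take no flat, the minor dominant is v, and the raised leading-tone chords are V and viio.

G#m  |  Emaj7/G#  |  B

i - VI65 - III

G#m has root G#, degree 1 in G# minor, so i.
Emaj7/G#: root E is the submediant; major seventh chord there is VI65.
B has root B, degree 3 in G# minor, so III.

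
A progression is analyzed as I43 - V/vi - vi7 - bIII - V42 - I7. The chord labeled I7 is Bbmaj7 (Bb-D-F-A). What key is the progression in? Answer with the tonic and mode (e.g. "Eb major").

Bb major

The chord Bbmaj7 is a major seventh chord rooted on Bb; its label is I7.
If Bb is scale degree 1 and the mode makes that degree carry a major seventh chord, the tonic is Bb and the mode is major.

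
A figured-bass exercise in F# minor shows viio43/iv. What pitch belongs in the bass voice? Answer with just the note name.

E

The applied chord viio43/iv is rooted on A#: A#-C#-E-G.
The figure 43 means second inversion — the fifth is in the bass.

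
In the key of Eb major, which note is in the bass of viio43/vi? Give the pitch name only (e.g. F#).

The applied chord viio43/vi is rooted on B: B-D-F-Ab.
The figure 43 means second inversion — the fifth is in the bass.

F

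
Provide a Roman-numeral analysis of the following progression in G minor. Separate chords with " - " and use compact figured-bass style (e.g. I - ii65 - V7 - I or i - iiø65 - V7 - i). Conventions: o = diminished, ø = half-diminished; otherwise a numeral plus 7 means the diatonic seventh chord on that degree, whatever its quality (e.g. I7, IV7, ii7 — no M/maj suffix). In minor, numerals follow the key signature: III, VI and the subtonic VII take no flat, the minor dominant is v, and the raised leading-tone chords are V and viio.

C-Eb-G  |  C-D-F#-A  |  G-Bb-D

iv - V42 - i

C-Eb-G has root C, degree 4 in G minor, so iv.
C-D-F#-A: root D is the dominant; dominant seventh chord there is V42.
G-Bb-D: root G is the tonic; minor triad there is i.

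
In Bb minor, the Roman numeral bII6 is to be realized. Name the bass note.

bII in Bb minor has root Cb; the chord is Cb-Eb-Gb.
The figure 6 means first inversion — the third is in the bass.

Eb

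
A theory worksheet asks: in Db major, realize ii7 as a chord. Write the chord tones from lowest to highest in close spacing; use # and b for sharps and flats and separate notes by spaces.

The numeral's case and figure indicate a minor seventh chord. In Db major its root, scale degree 2, is Eb.
That chord is spelled Eb-Gb-Bb-Db.

Eb Gb Bb Db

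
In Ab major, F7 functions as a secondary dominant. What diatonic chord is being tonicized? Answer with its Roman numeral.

The chord is a dominant seventh chord on F.
A dominant resolves down a perfect fifth: F → Bb. In Ab major, Bb is scale degree 2, i.e. ii.

ii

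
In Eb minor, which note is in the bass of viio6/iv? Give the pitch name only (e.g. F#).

The applied chord viio6/iv is rooted on G: G-Bb-Db.
The figure 6 means first inversion — the third is in the bass.

Bb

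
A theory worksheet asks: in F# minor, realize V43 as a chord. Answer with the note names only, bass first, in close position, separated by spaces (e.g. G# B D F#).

G# B C# E#

In F# minor, the dominant is C#. The dominant is major (leading tone raised), so V is a dominant seventh chord.
That chord is spelled C#-E#-G#-B.
The figured bass 43 indicates second inversion, placing the fifth (G#) in the bass: G#-B-C#-E#.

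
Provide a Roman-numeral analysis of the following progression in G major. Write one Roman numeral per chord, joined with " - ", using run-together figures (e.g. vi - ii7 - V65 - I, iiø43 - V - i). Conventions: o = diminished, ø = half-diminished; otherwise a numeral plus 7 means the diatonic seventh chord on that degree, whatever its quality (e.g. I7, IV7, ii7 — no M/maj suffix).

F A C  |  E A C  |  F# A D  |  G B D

bVII - ii64 - V6 - I

F-A-C: major triad on F — chromatic; bVII (borrowed from the parallel minor).
E-A-C has root A, degree 2 in G major, so ii64.
F#-A-D: root D is the dominant; major triad there is V6.
G-B-D: major triad on G = scale degree 1 → I.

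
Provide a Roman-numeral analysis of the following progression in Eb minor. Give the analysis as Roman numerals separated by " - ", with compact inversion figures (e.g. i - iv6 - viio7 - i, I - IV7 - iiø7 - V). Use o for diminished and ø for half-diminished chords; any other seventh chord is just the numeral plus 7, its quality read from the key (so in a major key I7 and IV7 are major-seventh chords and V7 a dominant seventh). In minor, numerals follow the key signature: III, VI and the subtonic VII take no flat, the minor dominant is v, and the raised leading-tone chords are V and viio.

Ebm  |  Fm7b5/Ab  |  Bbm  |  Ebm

Ebm: root Eb is the tonic; minor triad there is i.
Fm7b5/Ab has root F, degree 2 in Eb minor, so iiø65.
Bbm has root Bb, degree 5 in Eb minor, so v.
Ebm has root Eb, degree 1 in Eb minor, so i.

i - iiø65 - v - i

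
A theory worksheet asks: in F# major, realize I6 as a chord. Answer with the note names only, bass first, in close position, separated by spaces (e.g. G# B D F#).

A# C# F#

In F# major, the first degree is F#, and the diatonic chord built there is a major triad.
That chord is spelled F#-A#-C#.
With the 6 figure the chord is in first inversion; from the bass A# upward in close position it reads A#-C#-F#.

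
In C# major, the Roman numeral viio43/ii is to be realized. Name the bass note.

The applied chord viio43/ii is rooted on C##: C##-E#-G#-B.
The figure 43 means second inversion — the fifth is in the bass.

G#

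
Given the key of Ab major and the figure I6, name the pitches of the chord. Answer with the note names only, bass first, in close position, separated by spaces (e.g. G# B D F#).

In Ab major, the first degree is Ab, and the diatonic chord built there is a major triad.
Stacking thirds from Ab gives Ab-C-Eb.
The figured bass 6 indicates first inversion, placing the third (C) in the bass: C-Eb-Ab.

C Eb Ab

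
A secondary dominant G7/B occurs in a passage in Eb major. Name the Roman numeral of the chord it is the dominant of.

The chord is a dominant seventh chord on G.
A dominant resolves down a perfect fifth: G → C. In Eb major, C is scale degree 6, i.e. vi.

vi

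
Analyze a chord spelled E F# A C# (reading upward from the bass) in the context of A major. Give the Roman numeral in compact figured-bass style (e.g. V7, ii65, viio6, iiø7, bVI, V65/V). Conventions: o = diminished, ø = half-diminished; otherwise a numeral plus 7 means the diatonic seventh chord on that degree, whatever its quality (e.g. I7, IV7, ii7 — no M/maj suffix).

The pitches F#-A-C#-E form a minor seventh chord rooted on F#.
F# is scale degree 6 in A major, and a minor seventh chord on that degree is written vi7.
With E in the bass the chord is in third inversion, so the figured bass is 42.

vi42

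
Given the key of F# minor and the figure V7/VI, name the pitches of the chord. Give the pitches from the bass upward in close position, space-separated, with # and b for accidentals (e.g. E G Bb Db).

The slash means an applied dominant: we want the dominant of VI. In F# minor, VI is D major, and its dominant is built on A.
Building a dominant seventh chord on A gives A-C#-E-G.

A C# E G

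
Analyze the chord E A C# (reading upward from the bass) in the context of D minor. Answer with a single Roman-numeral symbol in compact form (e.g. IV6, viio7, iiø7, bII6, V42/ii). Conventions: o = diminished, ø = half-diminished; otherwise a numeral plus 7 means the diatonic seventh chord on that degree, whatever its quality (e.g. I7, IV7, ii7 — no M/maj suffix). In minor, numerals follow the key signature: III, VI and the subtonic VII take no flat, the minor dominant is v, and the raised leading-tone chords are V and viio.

V64

Stacked in thirds the chord is A-C#-E: a major triad on A.
A is scale degree 5 in D minor, and a major triad on that degree is written V.
With E in the bass the chord is in second inversion, so the figured bass is 64.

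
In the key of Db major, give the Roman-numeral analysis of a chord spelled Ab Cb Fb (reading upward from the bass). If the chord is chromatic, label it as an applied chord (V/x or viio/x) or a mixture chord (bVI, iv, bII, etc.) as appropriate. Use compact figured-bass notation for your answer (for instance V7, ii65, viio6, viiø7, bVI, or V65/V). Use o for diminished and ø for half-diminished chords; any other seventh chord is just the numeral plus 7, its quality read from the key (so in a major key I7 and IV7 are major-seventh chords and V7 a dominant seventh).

bIII6

The pitches Fb-Ab-Cb form a major triad rooted on Fb.
Fb is the lowered third degree of Db major (diatonic 3 would be F). This is a major triad on the lowered third degree, borrowed from the parallel minor.
With Ab in the bass the chord is in first inversion, so the figured bass is 6.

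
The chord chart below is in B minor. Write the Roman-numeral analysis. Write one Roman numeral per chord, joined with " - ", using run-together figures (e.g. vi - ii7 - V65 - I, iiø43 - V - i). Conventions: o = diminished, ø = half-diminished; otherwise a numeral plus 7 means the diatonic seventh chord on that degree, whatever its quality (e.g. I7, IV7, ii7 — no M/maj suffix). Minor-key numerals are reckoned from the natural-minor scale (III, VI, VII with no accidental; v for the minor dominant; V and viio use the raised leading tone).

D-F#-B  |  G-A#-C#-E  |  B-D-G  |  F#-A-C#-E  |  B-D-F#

i6 - viio42 - VI6 - v7 - i

D-F#-B: minor triad on B = scale degree 1 → i6.
G-A#-C#-E: root A# is the leading tone; fully diminished seventh chord there is viio42.
B-D-G: major triad on G = scale degree 6 → VI6.
F#-A-C#-E: minor seventh chord on F# = scale degree 5 → v7.
B-D-F#: minor triad on B = scale degree 1 → i.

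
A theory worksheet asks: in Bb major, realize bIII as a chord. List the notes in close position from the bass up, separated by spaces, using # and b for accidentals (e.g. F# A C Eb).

Db F Ab

bIII is a major triad on the lowered third degree, borrowed from the parallel minor. In Bb major that root is Db.
So the chord is Db-F-Ab.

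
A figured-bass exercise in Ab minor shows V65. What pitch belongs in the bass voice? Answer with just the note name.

G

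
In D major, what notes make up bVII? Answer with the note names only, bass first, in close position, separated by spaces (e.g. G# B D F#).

bVII is a major triad on the lowered seventh degree (the subtonic), borrowed from the parallel minor. In D major that root is C.
So the chord is C-E-G, a major triad.

C E G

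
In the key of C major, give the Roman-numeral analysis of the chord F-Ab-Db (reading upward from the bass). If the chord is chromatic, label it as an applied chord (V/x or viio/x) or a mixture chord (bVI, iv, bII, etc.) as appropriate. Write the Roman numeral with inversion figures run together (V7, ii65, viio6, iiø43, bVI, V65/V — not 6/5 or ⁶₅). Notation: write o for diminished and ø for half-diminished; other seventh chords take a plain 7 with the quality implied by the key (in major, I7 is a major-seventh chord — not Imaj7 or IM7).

bII6

Stacked in thirds the chord is Db-F-Ab: a major triad on Db.
Db is the lowered second degree of C major (diatonic 2 would be D). This is the Neapolitan sixth — a major triad on the lowered second degree, here in its customary first inversion.
With F in the bass the chord is in first inversion, so the figured bass is 6.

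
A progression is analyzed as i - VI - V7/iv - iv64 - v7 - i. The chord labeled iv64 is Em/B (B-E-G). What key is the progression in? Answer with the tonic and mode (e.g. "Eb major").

The chord Em/B is a minor triad rooted on E; its label is iv64.
Counting down 3 scale steps from E places the tonic on B; a minor triad on degree 4 is diatonic only in minor.

B minor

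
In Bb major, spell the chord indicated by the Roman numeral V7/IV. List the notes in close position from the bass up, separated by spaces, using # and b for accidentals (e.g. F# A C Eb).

Bb D F Ab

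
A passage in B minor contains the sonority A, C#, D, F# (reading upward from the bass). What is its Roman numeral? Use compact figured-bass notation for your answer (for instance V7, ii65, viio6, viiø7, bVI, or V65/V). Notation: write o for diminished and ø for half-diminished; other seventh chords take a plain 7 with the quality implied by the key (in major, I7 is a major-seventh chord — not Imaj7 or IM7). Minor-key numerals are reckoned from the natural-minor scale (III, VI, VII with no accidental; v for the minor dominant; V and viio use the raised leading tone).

Stacked in thirds the chord is D-F#-A-C#: a major seventh chord on D.
D is scale degree 3 in B minor, and a major seventh chord on that degree is written III7.
With A in the bass the chord is in second inversion, so the figured bass is 43.

III43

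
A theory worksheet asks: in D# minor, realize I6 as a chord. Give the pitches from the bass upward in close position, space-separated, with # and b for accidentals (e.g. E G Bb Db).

I6 is the major tonic (Picardy third), borrowed from the parallel major. In D# minor that root is D#.
So the chord is D#-F##-A#.
With the 6 figure the chord is in first inversion; from the bass F## upward in close position it reads F##-A#-D#.

F## A# D#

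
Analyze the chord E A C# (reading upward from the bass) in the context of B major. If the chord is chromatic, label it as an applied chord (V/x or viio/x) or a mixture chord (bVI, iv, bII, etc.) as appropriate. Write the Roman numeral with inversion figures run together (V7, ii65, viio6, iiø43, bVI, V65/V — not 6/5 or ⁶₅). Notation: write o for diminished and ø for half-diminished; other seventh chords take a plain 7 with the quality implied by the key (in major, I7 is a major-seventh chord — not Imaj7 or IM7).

Stacked in thirds the chord is A-C#-E: a major triad on A.
A is the lowered seventh degree of B major (diatonic 7 would be A#). This is a major triad on the lowered seventh degree (the subtonic), borrowed from the parallel minor.
With E in the bass the chord is in second inversion, so the figured bass is 64.

bVII64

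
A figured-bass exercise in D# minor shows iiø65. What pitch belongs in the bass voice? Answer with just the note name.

G#

iiø in D# minor has root E#; the chord is E#-G#-B-D#.
The figure 65 means first inversion — the third is in the bass.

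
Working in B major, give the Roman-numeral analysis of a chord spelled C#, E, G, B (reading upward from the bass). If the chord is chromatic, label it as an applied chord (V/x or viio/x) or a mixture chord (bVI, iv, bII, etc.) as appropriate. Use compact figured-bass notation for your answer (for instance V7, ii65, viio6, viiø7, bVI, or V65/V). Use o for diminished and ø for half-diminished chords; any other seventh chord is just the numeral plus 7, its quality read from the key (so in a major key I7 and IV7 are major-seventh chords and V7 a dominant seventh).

iiø7

The pitches C#-E-G-B form a half-diminished seventh chord rooted on C#.
C# is the second degree of B major. This is the half-diminished supertonic seventh, borrowed from the parallel minor.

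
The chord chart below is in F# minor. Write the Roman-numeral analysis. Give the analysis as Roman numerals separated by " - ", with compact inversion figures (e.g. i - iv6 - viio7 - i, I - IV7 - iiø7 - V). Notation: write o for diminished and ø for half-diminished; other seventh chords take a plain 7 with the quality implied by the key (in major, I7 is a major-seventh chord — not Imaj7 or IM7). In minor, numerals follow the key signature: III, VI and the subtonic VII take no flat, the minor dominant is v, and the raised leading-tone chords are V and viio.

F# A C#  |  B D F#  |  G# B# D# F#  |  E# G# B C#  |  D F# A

i - iv - V7/V - V65 - VI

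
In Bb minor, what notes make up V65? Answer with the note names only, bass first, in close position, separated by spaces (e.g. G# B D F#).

In Bb minor, the dominant is F. The dominant is major (leading tone raised), so V is a dominant seventh chord.
That chord is spelled F-A-C-Eb.
With the 65 figure the chord is in first inversion; from the bass A upward in close position it reads A-C-Eb-F.

A C Eb F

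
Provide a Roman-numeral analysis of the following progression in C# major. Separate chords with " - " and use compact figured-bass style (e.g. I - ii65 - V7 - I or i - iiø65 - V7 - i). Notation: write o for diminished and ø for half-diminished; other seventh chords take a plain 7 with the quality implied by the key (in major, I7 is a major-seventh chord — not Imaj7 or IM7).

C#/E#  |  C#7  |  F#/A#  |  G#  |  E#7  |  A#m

C#/E# has root C#, degree 1 in C# major, so I6.
C#7 is the secondary dominant of IV (dominant seventh chord on C#): V7/IV.
F#/A# has root F#, degree 4 in C# major, so IV6.
G#: root G# is the dominant; major triad there is V.
E#7 is the secondary dominant of vi (dominant seventh chord on E#): V7/vi.
A#m: root A# is the submediant; minor triad there is vi.

I6 - V7/IV - IV6 - V - V7/vi - vi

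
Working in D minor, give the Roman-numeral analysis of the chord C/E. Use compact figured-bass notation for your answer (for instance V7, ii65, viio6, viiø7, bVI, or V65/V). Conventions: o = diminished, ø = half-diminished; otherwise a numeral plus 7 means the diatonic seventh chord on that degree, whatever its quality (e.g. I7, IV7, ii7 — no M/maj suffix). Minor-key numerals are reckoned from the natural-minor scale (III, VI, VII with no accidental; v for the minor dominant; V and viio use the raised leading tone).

Stacked in thirds the chord is C-E-G: a major triad on C.
In D minor, C is the subtonic; the diatonic major triad there is VII.
With E in the bass the chord is in first inversion, so the figured bass is 6.

VII6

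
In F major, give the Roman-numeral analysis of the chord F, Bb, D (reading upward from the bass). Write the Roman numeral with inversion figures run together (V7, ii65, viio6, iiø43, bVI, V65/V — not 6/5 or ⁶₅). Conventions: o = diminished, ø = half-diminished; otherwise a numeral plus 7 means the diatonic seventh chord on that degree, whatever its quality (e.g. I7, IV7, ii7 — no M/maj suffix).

IV64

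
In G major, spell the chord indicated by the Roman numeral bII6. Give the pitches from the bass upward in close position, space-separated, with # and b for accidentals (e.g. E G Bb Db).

C Eb Ab

Scale degree 2 in G major is A; lowering it a half step gives Ab. bII6 is the Neapolitan sixth — a major triad on the lowered second degree, here in its customary first inversion.
So the chord is Ab-C-Eb.
The figured bass 6 indicates first inversion, placing the third (C) in the bass: C-Eb-Ab.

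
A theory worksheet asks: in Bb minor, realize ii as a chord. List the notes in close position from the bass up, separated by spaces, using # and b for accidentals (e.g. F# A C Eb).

Scale degree 2 in Bb minor is C; here the chord built on it is altered to a minor triad. ii is the minor supertonic, borrowed from the parallel major (the Dorian ii).
So the chord is C-Eb-G.

C Eb G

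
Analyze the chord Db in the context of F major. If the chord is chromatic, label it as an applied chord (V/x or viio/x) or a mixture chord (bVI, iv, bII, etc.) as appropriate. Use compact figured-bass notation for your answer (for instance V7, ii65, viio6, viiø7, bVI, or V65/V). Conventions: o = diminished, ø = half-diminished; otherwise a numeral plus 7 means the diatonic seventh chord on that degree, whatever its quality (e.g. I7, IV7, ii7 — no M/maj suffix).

bVI

The pitches Db-F-Ab form a major triad rooted on Db.
Db is the lowered sixth degree of F major (diatonic 6 would be D). This is a major triad on the lowered sixth degree, borrowed from the parallel minor.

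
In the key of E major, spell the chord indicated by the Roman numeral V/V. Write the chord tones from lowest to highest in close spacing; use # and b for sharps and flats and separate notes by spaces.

The slash means an applied dominant: we want the dominant of V. In E major, V is B major, and its dominant is built on F#.
Building a major triad on F# gives F#-A#-C#.

F# A# C#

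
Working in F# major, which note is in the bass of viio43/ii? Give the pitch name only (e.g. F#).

C#

The applied chord viio43/ii is rooted on F##: F##-A#-C#-E.
The figure 43 means second inversion — the fifth is in the bass.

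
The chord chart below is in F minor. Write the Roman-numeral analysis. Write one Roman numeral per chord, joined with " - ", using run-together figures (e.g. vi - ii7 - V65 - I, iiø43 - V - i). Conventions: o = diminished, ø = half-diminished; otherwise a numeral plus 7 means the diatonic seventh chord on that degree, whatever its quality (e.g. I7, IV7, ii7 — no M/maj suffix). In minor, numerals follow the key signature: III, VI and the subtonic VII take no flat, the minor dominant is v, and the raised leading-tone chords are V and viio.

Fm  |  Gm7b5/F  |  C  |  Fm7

i - iiø42 - V - i7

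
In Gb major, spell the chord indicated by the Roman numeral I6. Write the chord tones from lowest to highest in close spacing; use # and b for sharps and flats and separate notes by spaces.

Bb Db Gb

The numeral's case and figure indicate a major triad. In Gb major its root, the tonic, is Gb.
Stacking thirds from Gb gives Gb-Bb-Db.
The figured bass 6 indicates first inversion, placing the third (Bb) in the bass: Bb-Db-Gb.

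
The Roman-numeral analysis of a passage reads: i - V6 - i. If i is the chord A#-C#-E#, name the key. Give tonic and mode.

i is given as A#-C#-E# — a minor triad with root A#.
If A# is scale degree 1 and the mode makes that degree carry a minor triad, the tonic is A# and the mode is minor.

A# minor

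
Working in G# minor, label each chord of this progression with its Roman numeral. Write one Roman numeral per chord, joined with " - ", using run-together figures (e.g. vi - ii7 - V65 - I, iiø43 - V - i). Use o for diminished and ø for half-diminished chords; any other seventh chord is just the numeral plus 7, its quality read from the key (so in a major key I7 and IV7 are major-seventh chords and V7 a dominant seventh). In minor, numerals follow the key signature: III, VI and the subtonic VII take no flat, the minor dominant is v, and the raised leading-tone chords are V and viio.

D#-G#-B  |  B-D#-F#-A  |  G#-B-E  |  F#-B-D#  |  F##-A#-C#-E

D#-G#-B: root G# is the tonic; minor triad there is i64.
B-D#-F#-A: chromatic; B is V of VI, so V7/VI.
G#-B-E has root E, degree 6 in G# minor, so VI6.
F#-B-D#: major triad on B = scale degree 3 → III64.
F##-A#-C#-E: fully diminished seventh chord on F## = scale degree 7 → viio7.

i64 - V7/VI - VI6 - III64 - viio7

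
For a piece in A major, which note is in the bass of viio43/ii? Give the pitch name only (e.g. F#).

The applied chord viio43/ii is rooted on A#: A#-C#-E-G.
The figure 43 means second inversion — the fifth is in the bass.

E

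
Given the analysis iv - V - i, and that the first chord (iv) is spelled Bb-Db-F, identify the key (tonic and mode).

F minor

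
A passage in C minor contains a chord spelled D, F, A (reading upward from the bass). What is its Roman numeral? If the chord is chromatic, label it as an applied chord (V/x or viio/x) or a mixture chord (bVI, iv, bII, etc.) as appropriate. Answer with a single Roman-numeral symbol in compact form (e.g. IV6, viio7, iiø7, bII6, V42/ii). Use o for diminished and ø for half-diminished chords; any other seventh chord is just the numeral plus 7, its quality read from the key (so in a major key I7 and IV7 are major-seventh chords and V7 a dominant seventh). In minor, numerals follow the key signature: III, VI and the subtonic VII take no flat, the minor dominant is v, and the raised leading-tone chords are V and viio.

ii

The pitches D-F-A form a minor triad rooted on D.
D is the second degree of C minor. This is the minor supertonic, borrowed from the parallel major (the Dorian ii).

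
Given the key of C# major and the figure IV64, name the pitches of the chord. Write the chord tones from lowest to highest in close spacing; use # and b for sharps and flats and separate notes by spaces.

C# F# A#

In C# major, the subdominant is F#, and the diatonic chord built there is a major triad.
Stacking thirds from F# gives F#-A#-C#.
With the 64 figure the chord is in second inversion; from the bass C# upward in close position it reads C#-F#-A#.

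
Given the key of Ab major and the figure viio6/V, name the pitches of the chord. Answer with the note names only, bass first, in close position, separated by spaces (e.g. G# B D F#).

F Ab D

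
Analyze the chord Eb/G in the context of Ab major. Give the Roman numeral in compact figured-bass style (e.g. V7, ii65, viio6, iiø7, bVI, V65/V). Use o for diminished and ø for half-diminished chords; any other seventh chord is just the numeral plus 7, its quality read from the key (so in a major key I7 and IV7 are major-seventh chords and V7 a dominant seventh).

V6

The pitches Eb-G-Bb form a major triad rooted on Eb.
In Ab major, Eb is the dominant; the diatonic major triad there is V.
With G in the bass the chord is in first inversion, so the figured bass is 6.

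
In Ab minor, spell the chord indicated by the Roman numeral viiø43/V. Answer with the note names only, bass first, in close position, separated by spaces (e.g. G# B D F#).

Ab C D F

The slash marks an applied leading-tone chord: viio of V. In Ab minor, V is Eb, so the leading tone to it is D, a half step below.
Building a half-diminished seventh chord on D gives D-F-Ab-C.
With the 43 figure the chord is in second inversion; from the bass Ab upward in close position it reads Ab-C-D-F.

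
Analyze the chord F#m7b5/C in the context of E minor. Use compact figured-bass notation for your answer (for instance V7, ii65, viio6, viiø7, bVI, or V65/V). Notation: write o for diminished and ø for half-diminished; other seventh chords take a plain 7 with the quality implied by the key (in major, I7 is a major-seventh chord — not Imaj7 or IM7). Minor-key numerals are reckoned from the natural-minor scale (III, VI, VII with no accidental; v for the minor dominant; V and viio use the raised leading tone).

iiø43

The pitches F#-A-C-E form a half-diminished seventh chord rooted on F#.
F# is scale degree 2 in E minor, and a half-diminished seventh chord on that degree is written iiø7.
With C in the bass the chord is in second inversion, so the figured bass is 43.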